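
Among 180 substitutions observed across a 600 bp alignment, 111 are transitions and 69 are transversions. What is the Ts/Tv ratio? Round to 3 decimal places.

1.609

R = 111/69 = 1.608695… ≈ 1.609 (to 3 d.p.).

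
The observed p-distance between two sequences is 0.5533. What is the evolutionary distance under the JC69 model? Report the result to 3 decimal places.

d = −(3/4) ln(1 − 4p/3) = −0.75 ln(1 − 0.737733) = −0.75 ln(0.262267)
  = −0.75 × (-1.338392) = 1.003794 substitutions/site.

1.004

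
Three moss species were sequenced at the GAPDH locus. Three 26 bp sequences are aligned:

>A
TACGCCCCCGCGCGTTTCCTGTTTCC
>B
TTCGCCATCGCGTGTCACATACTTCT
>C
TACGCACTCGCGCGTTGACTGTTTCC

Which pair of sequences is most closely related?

A and C

A–B: 10/26 differ, p = 0.385, d = 0.539.
A–C: 4/26 differ, p = 0.154, d = 0.172.
B–C: 11/26 differ, p = 0.423, d = 0.623.
The smallest distance is between A and C.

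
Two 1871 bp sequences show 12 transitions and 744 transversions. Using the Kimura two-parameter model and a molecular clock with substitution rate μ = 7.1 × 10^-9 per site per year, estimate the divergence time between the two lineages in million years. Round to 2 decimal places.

46.53

P = 12/1871 ≈ 0.006414 and Q = 744/1871 ≈ 0.397648.
Under the Kimura two-parameter model, d = −½ ln(1 − 2P − Q) − ¼ ln(1 − 2Q).
1 − 2P − Q = 0.589524, giving −½ ln(0.589524) = 0.264220.
1 − 2Q = 0.204704, giving −¼ ln(0.204704) = 0.396548.
d = 0.264220 + 0.396548 = 0.660768.
Under a molecular clock d = 2μt, so t = d/(2μ) = 0.660768 / (2 × 7.1 × 10^-9) = 46.53 million years.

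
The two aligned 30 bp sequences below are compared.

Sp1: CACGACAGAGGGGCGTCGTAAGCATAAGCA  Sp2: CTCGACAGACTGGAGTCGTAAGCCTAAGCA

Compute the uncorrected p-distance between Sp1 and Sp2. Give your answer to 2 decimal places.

The sequences differ at 5 of 30 positions (sites 2, 10, 11, 14, 24).
p = 5/30 = 0.166666… ≈ 0.17 (to 2 d.p.).

0.17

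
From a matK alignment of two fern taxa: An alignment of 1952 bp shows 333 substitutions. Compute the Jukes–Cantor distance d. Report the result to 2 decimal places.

p = 333/1952 ≈ 0.170594.
d = −(3/4) ln(1 − 4p/3) = −0.75 ln(1 − 0.227459) = −0.75 ln(0.772541)
  = −0.75 × (-0.258070) = 0.193553 substitutions/site.

0.19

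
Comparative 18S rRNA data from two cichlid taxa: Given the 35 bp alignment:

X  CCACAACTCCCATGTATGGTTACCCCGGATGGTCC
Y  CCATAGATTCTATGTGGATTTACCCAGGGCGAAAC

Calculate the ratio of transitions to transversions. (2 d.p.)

1.50

Transitions are A↔G and C↔T; transversions are all other mismatches.
Transitions: 9. Transversions: 6.
R = 9/6 = 1.50.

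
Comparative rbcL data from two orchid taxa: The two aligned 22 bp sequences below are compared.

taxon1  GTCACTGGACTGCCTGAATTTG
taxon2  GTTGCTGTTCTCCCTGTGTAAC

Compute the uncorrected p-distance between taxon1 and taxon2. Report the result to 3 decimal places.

The sequences differ at 10 of 22 positions (sites 3, 4, 8, 9, 12, 17, 18, 20, 21, 22).
p = 10/22 = 0.454545… ≈ 0.455 (to 3 d.p.).

0.455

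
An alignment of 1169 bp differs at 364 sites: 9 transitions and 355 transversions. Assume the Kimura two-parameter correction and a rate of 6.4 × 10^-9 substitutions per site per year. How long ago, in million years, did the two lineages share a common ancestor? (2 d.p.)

P = 9/1169 ≈ 0.007699 and Q = 355/1169 ≈ 0.303678.
Under the Kimura two-parameter model, d = −½ ln(1 − 2P − Q) − ¼ ln(1 − 2Q).
1 − 2P − Q = 0.680924, giving −½ ln(0.680924) = 0.192152.
1 − 2Q = 0.392644, giving −¼ ln(0.392644) = 0.233713.
d = 0.192152 + 0.233713 = 0.425865.
Under a molecular clock d = 2μt, so t = d/(2μ) = 0.425865 / (2 × 6.4 × 10^-9) = 33.27 million years.

33.27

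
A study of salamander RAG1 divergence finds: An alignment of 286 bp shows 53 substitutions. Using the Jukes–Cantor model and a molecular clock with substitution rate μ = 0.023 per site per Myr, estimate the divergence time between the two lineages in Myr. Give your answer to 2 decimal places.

4.63

p = 53/286 ≈ 0.185315.
d = −(3/4) ln(1 − 4p/3) = −0.75 ln(1 − 0.247087) = −0.75 ln(0.752913)
  = −0.75 × (-0.283806) = 0.212855 substitutions/site.
Under a molecular clock d = 2μt, so t = d/(2μ) = 0.212855 / (2 × 0.023) = 4.63 Myr.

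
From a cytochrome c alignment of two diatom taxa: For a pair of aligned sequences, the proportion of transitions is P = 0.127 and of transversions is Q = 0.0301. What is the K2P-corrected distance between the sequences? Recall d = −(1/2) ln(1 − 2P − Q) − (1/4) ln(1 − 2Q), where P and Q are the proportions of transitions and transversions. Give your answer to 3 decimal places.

0.183

Under the Kimura two-parameter model, d = −½ ln(1 − 2P − Q) − ¼ ln(1 − 2Q).
1 − 2P − Q = 0.7159, giving −½ ln(0.7159) = 0.167107.
1 − 2Q = 0.9398, giving −¼ ln(0.9398) = 0.015522.
d = 0.167107 + 0.015522 = 0.182629.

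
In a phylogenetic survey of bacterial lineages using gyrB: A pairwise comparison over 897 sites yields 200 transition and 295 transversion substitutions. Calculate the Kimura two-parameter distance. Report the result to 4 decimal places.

P = 200/897 ≈ 0.222965 and Q = 295/897 ≈ 0.328874.
Under the Kimura two-parameter model, d = −½ ln(1 − 2P − Q) − ¼ ln(1 − 2Q).
1 − 2P − Q = 0.225196, giving −½ ln(0.225196) = 0.745392.
1 − 2Q = 0.342252, giving −¼ ln(0.342252) = 0.268052.
d = 0.745392 + 0.268052 = 1.013444.

1.0134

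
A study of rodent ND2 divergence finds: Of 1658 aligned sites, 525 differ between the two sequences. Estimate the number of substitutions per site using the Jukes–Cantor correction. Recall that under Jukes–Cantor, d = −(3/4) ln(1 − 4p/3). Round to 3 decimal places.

p = 525/1658 ≈ 0.316647.
d = −(3/4) ln(1 − 4p/3) = −0.75 ln(1 − 0.422196) = −0.75 ln(0.577804)
  = −0.75 × (-0.548521) = 0.411391 substitutions/site.

0.411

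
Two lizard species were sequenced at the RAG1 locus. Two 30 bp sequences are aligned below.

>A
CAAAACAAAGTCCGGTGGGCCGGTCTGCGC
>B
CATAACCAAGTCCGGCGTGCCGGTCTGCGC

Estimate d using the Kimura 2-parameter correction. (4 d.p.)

0.1469

Of 30 sites, 1 differences are transitions and 3 are transversions, so P = 1/30 ≈ 0.033333 and Q = 3/30 = 0.1.
Under the Kimura two-parameter model, d = −½ ln(1 − 2P − Q) − ¼ ln(1 − 2Q).
1 − 2P − Q = 0.833334, giving −½ ln(0.833334) = 0.091160.
1 − 2Q = 0.8, giving −¼ ln(0.8) = 0.055786.
d = 0.091160 + 0.055786 = 0.146946.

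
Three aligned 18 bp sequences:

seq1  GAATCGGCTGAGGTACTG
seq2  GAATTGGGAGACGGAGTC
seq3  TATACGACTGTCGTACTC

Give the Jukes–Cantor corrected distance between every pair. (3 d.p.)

seq1–seq2: 7/18 sites differ → p ≈ 0.388889, d = −0.75 ln(1 − 0.518519) = 0.548166 ≈ 0.548.
seq1–seq3: 7/18 sites differ → p ≈ 0.388889, d = −0.75 ln(1 − 0.518519) = 0.548166 ≈ 0.548.
seq2–seq3: 10/18 sites differ → p ≈ 0.555556, d = −0.75 ln(1 − 0.740741) = 1.012446 ≈ 1.012.

d(seq1,seq2) = 0.548, d(seq1,seq3) = 0.548, d(seq2,seq3) = 1.012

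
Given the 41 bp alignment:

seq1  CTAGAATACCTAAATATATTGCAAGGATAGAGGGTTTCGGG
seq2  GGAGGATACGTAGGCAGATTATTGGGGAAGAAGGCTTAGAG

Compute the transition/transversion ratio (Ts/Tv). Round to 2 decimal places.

1.57

Transitions are A↔G and C↔T; transversions are all other mismatches.
Transitions: 11. Transversions: 7.
R = 11/7 = 1.571428… ≈ 1.57 (to 2 d.p.).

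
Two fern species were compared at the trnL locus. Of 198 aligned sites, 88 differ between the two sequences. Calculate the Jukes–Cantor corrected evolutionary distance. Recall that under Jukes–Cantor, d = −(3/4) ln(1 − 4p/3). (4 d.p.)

p = 88/198 ≈ 0.444444.
d = −(3/4) ln(1 − 4p/3) = −0.75 ln(1 − 0.592592) = −0.75 ln(0.407408)
  = −0.75 × (-0.897940) = 0.673455 substitutions/site.

0.6735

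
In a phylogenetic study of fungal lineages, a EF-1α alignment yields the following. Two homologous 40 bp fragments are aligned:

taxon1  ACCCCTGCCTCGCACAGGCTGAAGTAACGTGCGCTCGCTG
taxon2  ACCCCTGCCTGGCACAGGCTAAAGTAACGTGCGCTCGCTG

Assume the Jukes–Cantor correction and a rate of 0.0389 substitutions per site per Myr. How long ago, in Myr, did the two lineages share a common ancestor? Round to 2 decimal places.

0.67

The sequences differ at 2 of 40 sites (11, 21), so p = 2/40 = 0.05.
d = −(3/4) ln(1 − 4p/3) = −0.75 ln(1 − 0.066667) = −0.75 ln(0.933333)
  = −0.75 × (-0.068993) = 0.051745 substitutions/site.
Under a molecular clock d = 2μt, so t = d/(2μ) = 0.051745 / (2 × 0.0389) = 0.67 Myr.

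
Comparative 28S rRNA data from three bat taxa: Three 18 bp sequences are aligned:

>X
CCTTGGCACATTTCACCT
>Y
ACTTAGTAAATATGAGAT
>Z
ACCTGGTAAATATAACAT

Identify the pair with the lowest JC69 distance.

X–Y: 8/18 differ, p = 0.444, d = 0.673.
X–Z: 7/18 differ, p = 0.389, d = 0.548.
Y–Z: 4/18 differ, p = 0.222, d = 0.264.
The smallest distance is between Y and Z.

Y and Z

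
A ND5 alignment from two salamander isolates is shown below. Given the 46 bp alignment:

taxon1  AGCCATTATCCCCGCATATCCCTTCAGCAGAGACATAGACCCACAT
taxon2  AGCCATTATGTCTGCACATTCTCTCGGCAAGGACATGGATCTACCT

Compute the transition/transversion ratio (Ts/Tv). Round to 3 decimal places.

Transitions are A↔G and C↔T; transversions are all other mismatches.
Transitions: 12. Transversions: 2.
R = 12/2 = 6.000.

6.000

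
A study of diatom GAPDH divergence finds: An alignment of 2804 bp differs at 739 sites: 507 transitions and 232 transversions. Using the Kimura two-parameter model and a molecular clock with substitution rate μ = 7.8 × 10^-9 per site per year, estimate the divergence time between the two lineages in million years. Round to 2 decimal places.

P = 507/2804 ≈ 0.180813 and Q = 232/2804 ≈ 0.082739.
Under the Kimura two-parameter model, d = −½ ln(1 − 2P − Q) − ¼ ln(1 − 2Q).
1 − 2P − Q = 0.555635, giving −½ ln(0.555635) = 0.293822.
1 − 2Q = 0.834522, giving −¼ ln(0.834522) = 0.045224.
d = 0.293822 + 0.045224 = 0.339046.
Under a molecular clock d = 2μt, so t = d/(2μ) = 0.339046 / (2 × 7.8 × 10^-9) = 21.73 million years.

21.73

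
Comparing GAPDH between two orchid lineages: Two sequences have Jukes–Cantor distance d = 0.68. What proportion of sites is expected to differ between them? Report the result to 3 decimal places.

0.447

p = (3/4)(1 − e^(−4d/3)) = 0.75 × (1 − e^(-0.906667)) = 0.75 × (1 − 0.403868) = 0.447099.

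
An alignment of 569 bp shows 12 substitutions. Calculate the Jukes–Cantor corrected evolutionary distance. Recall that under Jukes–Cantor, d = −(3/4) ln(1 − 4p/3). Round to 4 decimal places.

0.0214

p = 12/569 ≈ 0.02109.
d = −(3/4) ln(1 − 4p/3) = −0.75 ln(1 − 0.02812) = −0.75 ln(0.97188)
  = −0.75 × (-0.028523) = 0.021392 substitutions/site.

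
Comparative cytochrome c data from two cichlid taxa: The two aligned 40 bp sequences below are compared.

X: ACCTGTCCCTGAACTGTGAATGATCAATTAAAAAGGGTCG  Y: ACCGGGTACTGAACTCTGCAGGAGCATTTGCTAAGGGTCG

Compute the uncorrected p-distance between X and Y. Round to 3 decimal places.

0.300

The sequences differ at 12 of 40 positions.
p = 12/40 = 0.300.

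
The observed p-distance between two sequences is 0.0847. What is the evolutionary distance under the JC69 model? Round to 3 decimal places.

d = −(3/4) ln(1 − 4p/3) = −0.75 ln(1 − 0.112933) = −0.75 ln(0.887067)
  = −0.75 × (-0.119835) = 0.089876 substitutions/site.

0.090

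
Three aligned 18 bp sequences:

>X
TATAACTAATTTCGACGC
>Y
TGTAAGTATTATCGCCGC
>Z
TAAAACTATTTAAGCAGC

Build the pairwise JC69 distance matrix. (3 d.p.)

X–Y: 5/18 sites differ → p ≈ 0.277778, d = −0.75 ln(1 − 0.370371) = 0.346968 ≈ 0.347.
X–Z: 6/18 sites differ → p ≈ 0.333333, d = −0.75 ln(1 − 0.444444) = 0.440839 ≈ 0.441.
Y–Z: 7/18 sites differ → p ≈ 0.388889, d = −0.75 ln(1 − 0.518519) = 0.548166 ≈ 0.548.

d(X,Y) = 0.347, d(X,Z) = 0.441, d(Y,Z) = 0.548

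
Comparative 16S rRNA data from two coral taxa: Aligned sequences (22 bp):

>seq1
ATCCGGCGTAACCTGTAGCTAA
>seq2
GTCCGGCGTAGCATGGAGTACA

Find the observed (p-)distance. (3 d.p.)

The sequences differ at 7 of 22 positions (sites 1, 11, 13, 16, 19, 20, 21).
p = 7/22 = 0.318181… ≈ 0.318 (to 3 d.p.).

0.318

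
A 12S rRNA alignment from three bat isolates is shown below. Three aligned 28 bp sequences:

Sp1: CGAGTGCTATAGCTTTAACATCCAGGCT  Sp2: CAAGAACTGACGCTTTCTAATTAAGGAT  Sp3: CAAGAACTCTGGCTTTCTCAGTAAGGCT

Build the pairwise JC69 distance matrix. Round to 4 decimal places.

d(Sp1,Sp2) = 0.6355, d(Sp1,Sp3) = 0.4850, d(Sp2,Sp3) = 0.2524

Sp1–Sp2: 12/28 sites differ → p ≈ 0.428571, d = −0.75 ln(1 − 0.571428) = 0.635472 ≈ 0.6355.
Sp1–Sp3: 10/28 sites differ → p ≈ 0.357143, d = −0.75 ln(1 − 0.476191) = 0.484971 ≈ 0.4850.
Sp2–Sp3: 6/28 sites differ → p ≈ 0.214286, d = −0.75 ln(1 − 0.285715) = 0.252355 ≈ 0.2524.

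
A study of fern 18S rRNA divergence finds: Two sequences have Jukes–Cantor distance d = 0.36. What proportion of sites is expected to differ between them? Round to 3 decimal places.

p = (3/4)(1 − e^(−4d/3)) = 0.75 × (1 − e^(-0.48)) = 0.75 × (1 − 0.618783) = 0.285913.

0.286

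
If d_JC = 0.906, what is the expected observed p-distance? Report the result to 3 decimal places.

p = (3/4)(1 − e^(−4d/3)) = 0.75 × (1 − e^(-1.208)) = 0.75 × (1 − 0.298794) = 0.525905.

0.526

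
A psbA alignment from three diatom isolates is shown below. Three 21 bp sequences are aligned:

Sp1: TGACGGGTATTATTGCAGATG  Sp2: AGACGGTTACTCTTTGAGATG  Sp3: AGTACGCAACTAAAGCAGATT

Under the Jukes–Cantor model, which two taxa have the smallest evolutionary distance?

Sp1 and Sp2

Sp1–Sp2: 6/21 differ, p = 0.286, d = 0.360.
Sp1–Sp3: 10/21 differ, p = 0.476, d = 0.756.
Sp2–Sp3: 11/21 differ, p = 0.524, d = 0.899.
The smallest distance is between Sp1 and Sp2.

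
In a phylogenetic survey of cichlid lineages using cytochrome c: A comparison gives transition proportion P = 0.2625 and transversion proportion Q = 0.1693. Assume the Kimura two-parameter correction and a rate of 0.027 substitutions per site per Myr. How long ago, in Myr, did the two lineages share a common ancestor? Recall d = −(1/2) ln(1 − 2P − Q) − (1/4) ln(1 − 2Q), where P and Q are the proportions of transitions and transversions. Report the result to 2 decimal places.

12.89

Under the Kimura two-parameter model, d = −½ ln(1 − 2P − Q) − ¼ ln(1 − 2Q).
1 − 2P − Q = 0.3057, giving −½ ln(0.3057) = 0.592576.
1 − 2Q = 0.6614, giving −¼ ln(0.6614) = 0.103349.
d = 0.592576 + 0.103349 = 0.695925.
Under a molecular clock d = 2μt, so t = d/(2μ) = 0.695925 / (2 × 0.027) = 12.89 Myr.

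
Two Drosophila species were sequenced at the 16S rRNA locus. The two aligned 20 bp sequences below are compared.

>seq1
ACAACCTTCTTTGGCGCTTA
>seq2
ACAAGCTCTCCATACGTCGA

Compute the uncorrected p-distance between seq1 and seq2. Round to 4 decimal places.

0.5500

The sequences differ at 11 of 20 positions.
p = 11/20 = 0.5500.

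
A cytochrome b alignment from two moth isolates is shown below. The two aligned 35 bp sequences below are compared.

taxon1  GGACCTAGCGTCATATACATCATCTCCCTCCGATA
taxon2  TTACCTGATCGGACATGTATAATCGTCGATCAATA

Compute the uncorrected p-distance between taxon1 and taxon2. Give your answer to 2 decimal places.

The sequences differ at 18 of 35 positions.
p = 18/35 = 0.514285… ≈ 0.51 (to 2 d.p.).

0.51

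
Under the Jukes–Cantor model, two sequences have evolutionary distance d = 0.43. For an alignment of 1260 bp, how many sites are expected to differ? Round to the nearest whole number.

412

Invert JC69: p = (3/4)(1 − e^(−4d/3)) = 0.75 × (1 − e^(-0.573333)) = 0.75 × (1 − 0.563644) = 0.327267.
Expected differing sites = pL ≈ 0.327267 × 1260 = 412.35642 ≈ 412.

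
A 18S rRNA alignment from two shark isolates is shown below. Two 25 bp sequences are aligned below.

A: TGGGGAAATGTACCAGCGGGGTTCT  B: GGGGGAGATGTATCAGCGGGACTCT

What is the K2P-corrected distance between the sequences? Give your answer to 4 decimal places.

0.2440

Of 25 sites, 4 differences are transitions and 1 are transversions, so P = 4/25 = 0.16 and Q = 1/25 = 0.04.
Under the Kimura two-parameter model, d = −½ ln(1 − 2P − Q) − ¼ ln(1 − 2Q).
1 − 2P − Q = 0.64, giving −½ ln(0.64) = 0.223144.
1 − 2Q = 0.92, giving −¼ ln(0.92) = 0.020845.
d = 0.223144 + 0.020845 = 0.243989.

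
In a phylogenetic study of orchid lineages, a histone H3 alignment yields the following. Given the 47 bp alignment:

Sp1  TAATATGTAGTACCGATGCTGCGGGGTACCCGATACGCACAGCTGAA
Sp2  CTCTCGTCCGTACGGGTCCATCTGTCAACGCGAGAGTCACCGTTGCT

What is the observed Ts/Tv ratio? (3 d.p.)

Transitions are A↔G and C↔T; transversions are all other mismatches.
Transitions: 4. Transversions: 21.
R = 4/21 = 0.190476… ≈ 0.190 (to 3 d.p.).

0.190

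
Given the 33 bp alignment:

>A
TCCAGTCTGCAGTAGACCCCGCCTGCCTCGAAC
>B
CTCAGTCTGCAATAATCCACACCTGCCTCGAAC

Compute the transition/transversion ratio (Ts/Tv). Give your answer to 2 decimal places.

2.50

Transitions are A↔G and C↔T; transversions are all other mismatches.
Transitions: 5. Transversions: 2.
R = 5/2 = 2.50.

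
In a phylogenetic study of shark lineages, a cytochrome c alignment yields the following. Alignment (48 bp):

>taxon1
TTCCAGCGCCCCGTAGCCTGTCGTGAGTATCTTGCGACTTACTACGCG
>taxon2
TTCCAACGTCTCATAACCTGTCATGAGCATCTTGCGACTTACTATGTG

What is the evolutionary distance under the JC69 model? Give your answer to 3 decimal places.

0.216

The sequences differ at 9 of 48 sites (6, 9, 11, 13, 16, 23, 28, 45, 47), so p = 9/48 = 0.1875.
d = −(3/4) ln(1 − 4p/3) = −0.75 ln(1 − 0.25) = −0.75 ln(0.75)
  = −0.75 × (-0.287682) = 0.215762 substitutions/site.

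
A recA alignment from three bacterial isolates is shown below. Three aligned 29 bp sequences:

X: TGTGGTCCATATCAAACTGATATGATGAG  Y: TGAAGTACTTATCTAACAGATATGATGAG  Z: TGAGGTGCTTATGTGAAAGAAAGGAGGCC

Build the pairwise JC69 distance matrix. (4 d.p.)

X–Y: 6/29 sites differ → p ≈ 0.206897, d = −0.75 ln(1 − 0.275863) = 0.242081 ≈ 0.2421.
X–Z: 13/29 sites differ → p ≈ 0.448276, d = −0.75 ln(1 − 0.597701) = 0.682920 ≈ 0.6829.
Y–Z: 10/29 sites differ → p ≈ 0.344828, d = −0.75 ln(1 − 0.459771) = 0.461822 ≈ 0.4618.

d(X,Y) = 0.2421, d(X,Z) = 0.6829, d(Y,Z) = 0.4618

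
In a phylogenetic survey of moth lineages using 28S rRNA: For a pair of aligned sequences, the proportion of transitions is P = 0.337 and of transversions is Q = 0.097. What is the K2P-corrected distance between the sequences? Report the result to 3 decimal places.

Under the Kimura two-parameter model, d = −½ ln(1 − 2P − Q) − ¼ ln(1 − 2Q).
1 − 2P − Q = 0.229, giving −½ ln(0.229) = 0.737017.
1 − 2Q = 0.806, giving −¼ ln(0.806) = 0.053918.
d = 0.737017 + 0.053918 = 0.790935.

0.791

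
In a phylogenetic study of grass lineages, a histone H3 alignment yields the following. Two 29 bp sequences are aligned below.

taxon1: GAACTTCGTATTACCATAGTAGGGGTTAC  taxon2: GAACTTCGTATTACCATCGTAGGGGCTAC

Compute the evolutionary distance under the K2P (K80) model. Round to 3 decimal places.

Of 29 sites, 1 differences are transitions and 1 are transversions, so P = 1/29 ≈ 0.034483 and Q = 1/29 ≈ 0.034483.
Under the Kimura two-parameter model, d = −½ ln(1 − 2P − Q) − ¼ ln(1 − 2Q).
1 − 2P − Q = 0.896551, giving −½ ln(0.896551) = 0.054600.
1 − 2Q = 0.931034, giving −¼ ln(0.931034) = 0.017865.
d = 0.054600 + 0.017865 = 0.072465.

0.072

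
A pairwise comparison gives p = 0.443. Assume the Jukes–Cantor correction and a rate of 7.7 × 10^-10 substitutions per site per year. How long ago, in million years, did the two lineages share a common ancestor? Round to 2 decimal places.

d = −(3/4) ln(1 − 4p/3) = −0.75 ln(1 − 0.590667) = −0.75 ln(0.409333)
  = −0.75 × (-0.893226) = 0.669920 substitutions/site.
Under a molecular clock d = 2μt, so t = d/(2μ) = 0.669920 / (2 × 7.7 × 10^-10) = 435.01 million years.

435.01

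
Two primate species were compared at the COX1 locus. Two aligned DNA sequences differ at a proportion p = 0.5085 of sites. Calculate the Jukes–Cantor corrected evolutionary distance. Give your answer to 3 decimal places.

d = −(3/4) ln(1 − 4p/3) = −0.75 ln(1 − 0.678) = −0.75 ln(0.322)
  = −0.75 × (-1.133204) = 0.849903 substitutions/site.

0.850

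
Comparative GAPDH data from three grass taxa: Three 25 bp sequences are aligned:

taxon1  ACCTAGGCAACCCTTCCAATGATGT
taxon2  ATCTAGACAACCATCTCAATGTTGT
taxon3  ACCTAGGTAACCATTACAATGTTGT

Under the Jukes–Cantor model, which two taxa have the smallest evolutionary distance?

taxon1 and taxon3

taxon1–taxon2: 6/25 differ, p = 0.240, d = 0.289.
taxon1–taxon3: 4/25 differ, p = 0.160, d = 0.180.
taxon2–taxon3: 5/25 differ, p = 0.200, d = 0.233.
The smallest distance is between taxon1 and taxon3.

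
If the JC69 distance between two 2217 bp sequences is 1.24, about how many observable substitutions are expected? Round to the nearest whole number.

Invert JC69: p = (3/4)(1 − e^(−4d/3)) = 0.75 × (1 − e^(-1.653333)) = 0.75 × (1 − 0.191411) = 0.606442.
Expected differing sites = pL ≈ 0.606442 × 2217 = 1344.481914 ≈ 1344.

1344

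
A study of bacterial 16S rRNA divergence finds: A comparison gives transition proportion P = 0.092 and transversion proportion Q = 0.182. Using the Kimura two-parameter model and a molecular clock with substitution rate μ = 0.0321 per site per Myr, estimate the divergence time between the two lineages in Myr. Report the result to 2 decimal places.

5.31

Under the Kimura two-parameter model, d = −½ ln(1 − 2P − Q) − ¼ ln(1 − 2Q).
1 − 2P − Q = 0.634, giving −½ ln(0.634) = 0.227853.
1 − 2Q = 0.636, giving −¼ ln(0.636) = 0.113139.
d = 0.227853 + 0.113139 = 0.340992.
Under a molecular clock d = 2μt, so t = d/(2μ) = 0.340992 / (2 × 0.0321) = 5.31 Myr.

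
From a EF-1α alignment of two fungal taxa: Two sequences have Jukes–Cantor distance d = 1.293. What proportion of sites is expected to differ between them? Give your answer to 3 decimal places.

0.616

p = (3/4)(1 − e^(−4d/3)) = 0.75 × (1 − e^(-1.724)) = 0.75 × (1 − 0.178351) = 0.616237.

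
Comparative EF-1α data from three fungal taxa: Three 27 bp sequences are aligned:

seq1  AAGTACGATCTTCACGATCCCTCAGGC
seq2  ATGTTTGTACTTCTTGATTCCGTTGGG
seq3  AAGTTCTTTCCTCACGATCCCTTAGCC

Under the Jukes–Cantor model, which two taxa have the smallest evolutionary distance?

seq1 and seq3

seq1–seq2: 12/27 differ, p = 0.444, d = 0.673.
seq1–seq3: 6/27 differ, p = 0.222, d = 0.264.
seq2–seq3: 12/27 differ, p = 0.444, d = 0.673.
The smallest distance is between seq1 and seq3.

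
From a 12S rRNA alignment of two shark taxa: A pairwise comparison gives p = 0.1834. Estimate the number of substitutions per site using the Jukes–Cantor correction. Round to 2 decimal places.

d = −(3/4) ln(1 − 4p/3) = −0.75 ln(1 − 0.244533) = −0.75 ln(0.755467)
  = −0.75 × (-0.280419) = 0.210314 substitutions/site.

0.21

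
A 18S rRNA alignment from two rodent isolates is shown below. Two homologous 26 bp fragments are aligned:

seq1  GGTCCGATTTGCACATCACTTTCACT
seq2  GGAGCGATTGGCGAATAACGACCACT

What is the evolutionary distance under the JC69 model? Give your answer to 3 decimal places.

0.464

The sequences differ at 9 of 26 sites (3, 4, 10, 13, 14, 17, 20, 21, 22), so p = 9/26 ≈ 0.346154.
d = −(3/4) ln(1 − 4p/3) = −0.75 ln(1 − 0.461539) = −0.75 ln(0.538461)
  = −0.75 × (-0.619040) = 0.464280 substitutions/site.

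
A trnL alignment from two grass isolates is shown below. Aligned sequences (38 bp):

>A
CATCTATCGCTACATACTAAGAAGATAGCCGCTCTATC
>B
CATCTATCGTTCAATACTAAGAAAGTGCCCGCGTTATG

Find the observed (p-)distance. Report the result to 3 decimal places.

0.263

The sequences differ at 10 of 38 positions (sites 10, 12, 13, 24, 25, 27, 28, 33, 34, 38).
p = 10/38 = 0.263157… ≈ 0.263 (to 3 d.p.).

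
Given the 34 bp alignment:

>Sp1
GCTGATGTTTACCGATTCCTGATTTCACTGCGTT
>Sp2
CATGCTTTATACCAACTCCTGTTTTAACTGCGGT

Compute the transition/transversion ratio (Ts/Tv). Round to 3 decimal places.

Transitions are A↔G and C↔T; transversions are all other mismatches.
Transitions: 2. Transversions: 8.
R = 2/8 = 0.250.

0.250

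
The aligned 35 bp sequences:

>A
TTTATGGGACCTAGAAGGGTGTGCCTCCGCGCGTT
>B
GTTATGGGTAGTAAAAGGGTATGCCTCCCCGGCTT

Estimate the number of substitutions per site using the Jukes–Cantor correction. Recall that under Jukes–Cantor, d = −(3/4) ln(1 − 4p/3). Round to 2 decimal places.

0.31

The sequences differ at 9 of 35 sites (1, 9, 10, 11, 14, 21, 29, 32, 33), so p = 9/35 ≈ 0.257143.
d = −(3/4) ln(1 − 4p/3) = −0.75 ln(1 − 0.342857) = −0.75 ln(0.657143)
  = −0.75 × (-0.419854) = 0.314891 substitutions/site.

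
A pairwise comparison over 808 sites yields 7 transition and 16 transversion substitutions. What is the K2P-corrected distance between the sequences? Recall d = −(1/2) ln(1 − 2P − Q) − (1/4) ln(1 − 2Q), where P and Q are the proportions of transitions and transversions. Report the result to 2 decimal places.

0.03

P = 7/808 ≈ 0.008663 and Q = 16/808 ≈ 0.019802.
Under the Kimura two-parameter model, d = −½ ln(1 − 2P − Q) − ¼ ln(1 − 2Q).
1 − 2P − Q = 0.962872, giving −½ ln(0.962872) = 0.018917.
1 − 2Q = 0.960396, giving −¼ ln(0.960396) = 0.010102.
d = 0.018917 + 0.010102 = 0.029019.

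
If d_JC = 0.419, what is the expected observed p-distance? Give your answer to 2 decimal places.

p = (3/4)(1 − e^(−4d/3)) = 0.75 × (1 − e^(-0.558667)) = 0.75 × (1 − 0.571971) = 0.321022.

0.32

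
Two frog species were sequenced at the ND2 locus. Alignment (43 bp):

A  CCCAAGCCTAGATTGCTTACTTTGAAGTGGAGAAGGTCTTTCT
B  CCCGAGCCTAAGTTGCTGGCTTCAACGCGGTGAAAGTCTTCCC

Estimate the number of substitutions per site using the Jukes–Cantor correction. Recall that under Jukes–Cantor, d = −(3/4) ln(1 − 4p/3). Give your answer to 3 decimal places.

The sequences differ at 13 of 43 sites, so p = 13/43 ≈ 0.302326.
d = −(3/4) ln(1 − 4p/3) = −0.75 ln(1 − 0.403101) = −0.75 ln(0.596899)
  = −0.75 × (-0.516007) = 0.387005 substitutions/site.

0.387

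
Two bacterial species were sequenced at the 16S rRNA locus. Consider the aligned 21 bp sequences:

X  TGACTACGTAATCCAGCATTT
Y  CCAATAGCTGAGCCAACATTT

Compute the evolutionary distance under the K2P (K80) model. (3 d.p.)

0.533

Of 21 sites, 3 differences are transitions and 5 are transversions, so P = 3/21 ≈ 0.142857 and Q = 5/21 ≈ 0.238095.
Under the Kimura two-parameter model, d = −½ ln(1 − 2P − Q) − ¼ ln(1 − 2Q).
1 − 2P − Q = 0.476191, giving −½ ln(0.476191) = 0.370968.
1 − 2Q = 0.52381, giving −¼ ln(0.52381) = 0.161657.
d = 0.370968 + 0.161657 = 0.532625.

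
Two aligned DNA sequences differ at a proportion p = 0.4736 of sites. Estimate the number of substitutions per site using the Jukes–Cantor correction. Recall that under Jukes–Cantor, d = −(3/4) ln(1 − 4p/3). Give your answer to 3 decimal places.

d = −(3/4) ln(1 − 4p/3) = −0.75 ln(1 − 0.631467) = −0.75 ln(0.368533)
  = −0.75 × (-0.998225) = 0.748669 substitutions/site.

0.749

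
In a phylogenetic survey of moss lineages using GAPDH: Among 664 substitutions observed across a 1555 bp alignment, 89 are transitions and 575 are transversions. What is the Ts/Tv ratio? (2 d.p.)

R = 89/575 = 0.154782… ≈ 0.15 (to 2 d.p.).

0.15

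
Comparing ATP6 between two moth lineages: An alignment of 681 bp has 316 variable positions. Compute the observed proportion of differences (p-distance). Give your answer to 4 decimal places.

p = 316/681 = 0.464023… ≈ 0.4640 (to 4 d.p.).

0.4640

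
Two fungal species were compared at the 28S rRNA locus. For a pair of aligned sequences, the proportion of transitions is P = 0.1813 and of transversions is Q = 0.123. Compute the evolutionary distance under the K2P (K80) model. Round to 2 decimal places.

0.40

Under the Kimura two-parameter model, d = −½ ln(1 − 2P − Q) − ¼ ln(1 − 2Q).
1 − 2P − Q = 0.5144, giving −½ ln(0.5144) = 0.332377.
1 − 2Q = 0.754, giving −¼ ln(0.754) = 0.070591.
d = 0.332377 + 0.070591 = 0.402968.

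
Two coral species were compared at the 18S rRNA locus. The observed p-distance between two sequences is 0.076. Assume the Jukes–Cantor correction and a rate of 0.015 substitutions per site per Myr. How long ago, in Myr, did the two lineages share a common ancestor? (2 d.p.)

2.67

d = −(3/4) ln(1 − 4p/3) = −0.75 ln(1 − 0.101333) = −0.75 ln(0.898667)
  = −0.75 × (-0.106843) = 0.080132 substitutions/site.
Under a molecular clock d = 2μt, so t = d/(2μ) = 0.080132 / (2 × 0.015) = 2.67 Myr.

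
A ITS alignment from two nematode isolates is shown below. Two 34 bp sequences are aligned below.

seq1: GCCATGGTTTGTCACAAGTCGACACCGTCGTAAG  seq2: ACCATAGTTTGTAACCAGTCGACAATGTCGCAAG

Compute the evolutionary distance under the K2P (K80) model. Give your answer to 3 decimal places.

Of 34 sites, 4 differences are transitions and 3 are transversions, so P = 4/34 ≈ 0.117647 and Q = 3/34 ≈ 0.088235.
Under the Kimura two-parameter model, d = −½ ln(1 − 2P − Q) − ¼ ln(1 − 2Q).
1 − 2P − Q = 0.676471, giving −½ ln(0.676471) = 0.195433.
1 − 2Q = 0.82353, giving −¼ ln(0.82353) = 0.048539.
d = 0.195433 + 0.048539 = 0.243972.

0.244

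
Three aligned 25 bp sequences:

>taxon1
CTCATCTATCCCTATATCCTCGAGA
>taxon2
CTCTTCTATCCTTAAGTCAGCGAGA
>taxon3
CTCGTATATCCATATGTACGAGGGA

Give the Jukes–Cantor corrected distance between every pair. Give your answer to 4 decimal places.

taxon1–taxon2: 6/25 sites differ → p = 0.24, d = −0.75 ln(1 − 0.32) = 0.289247 ≈ 0.2892.
taxon1–taxon3: 8/25 sites differ → p = 0.32, d = −0.75 ln(1 − 0.426667) = 0.417216 ≈ 0.4172.
taxon2–taxon3: 8/25 sites differ → p = 0.32, d = −0.75 ln(1 − 0.426667) = 0.417216 ≈ 0.4172.

d(taxon1,taxon2) = 0.2892, d(taxon1,taxon3) = 0.4172, d(taxon2,taxon3) = 0.4172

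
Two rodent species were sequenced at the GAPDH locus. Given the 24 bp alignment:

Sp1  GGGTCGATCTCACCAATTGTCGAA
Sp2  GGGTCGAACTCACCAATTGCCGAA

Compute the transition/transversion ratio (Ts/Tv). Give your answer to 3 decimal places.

Transitions are A↔G and C↔T; transversions are all other mismatches.
Transitions: 1. Transversions: 1.
R = 1/1 = 1.000.

1.000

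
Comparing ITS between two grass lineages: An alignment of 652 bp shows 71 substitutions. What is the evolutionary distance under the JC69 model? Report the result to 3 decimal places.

p = 71/652 ≈ 0.108896.
d = −(3/4) ln(1 − 4p/3) = −0.75 ln(1 − 0.145195) = −0.75 ln(0.854805)
  = −0.75 × (-0.156882) = 0.117662 substitutions/site.

0.118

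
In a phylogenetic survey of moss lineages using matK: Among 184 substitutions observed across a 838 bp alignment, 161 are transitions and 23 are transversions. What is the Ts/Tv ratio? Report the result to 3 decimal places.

7.000

R = 161/23 = 7.000.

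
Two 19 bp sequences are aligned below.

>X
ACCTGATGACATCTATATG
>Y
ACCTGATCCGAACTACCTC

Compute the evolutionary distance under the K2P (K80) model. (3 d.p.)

Of 19 sites, 1 differences are transitions and 6 are transversions, so P = 1/19 ≈ 0.052632 and Q = 6/19 ≈ 0.315789.
Under the Kimura two-parameter model, d = −½ ln(1 − 2P − Q) − ¼ ln(1 − 2Q).
1 − 2P − Q = 0.578947, giving −½ ln(0.578947) = 0.273272.
1 − 2Q = 0.368422, giving −¼ ln(0.368422) = 0.249632.
d = 0.273272 + 0.249632 = 0.522904.

0.523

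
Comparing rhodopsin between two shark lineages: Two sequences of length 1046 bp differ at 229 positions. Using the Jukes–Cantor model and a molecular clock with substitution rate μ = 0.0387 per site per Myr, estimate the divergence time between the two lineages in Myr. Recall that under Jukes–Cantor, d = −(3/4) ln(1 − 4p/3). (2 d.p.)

p = 229/1046 ≈ 0.218929.
d = −(3/4) ln(1 − 4p/3) = −0.75 ln(1 − 0.291905) = −0.75 ln(0.708095)
  = −0.75 × (-0.345177) = 0.258883 substitutions/site.
Under a molecular clock d = 2μt, so t = d/(2μ) = 0.258883 / (2 × 0.0387) = 3.34 Myr.

3.34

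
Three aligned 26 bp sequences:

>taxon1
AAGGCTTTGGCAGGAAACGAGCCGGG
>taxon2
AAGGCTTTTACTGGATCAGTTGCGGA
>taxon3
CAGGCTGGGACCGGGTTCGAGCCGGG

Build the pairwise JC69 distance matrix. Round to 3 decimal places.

taxon1–taxon2: 10/26 sites differ → p ≈ 0.384615, d = −0.75 ln(1 − 0.51282) = 0.539341 ≈ 0.539.
taxon1–taxon3: 8/26 sites differ → p ≈ 0.307692, d = −0.75 ln(1 − 0.410256) = 0.396050 ≈ 0.396.
taxon2–taxon3: 12/26 sites differ → p ≈ 0.461538, d = −0.75 ln(1 − 0.615384) = 0.716632 ≈ 0.717.

d(taxon1,taxon2) = 0.539, d(taxon1,taxon3) = 0.396, d(taxon2,taxon3) = 0.717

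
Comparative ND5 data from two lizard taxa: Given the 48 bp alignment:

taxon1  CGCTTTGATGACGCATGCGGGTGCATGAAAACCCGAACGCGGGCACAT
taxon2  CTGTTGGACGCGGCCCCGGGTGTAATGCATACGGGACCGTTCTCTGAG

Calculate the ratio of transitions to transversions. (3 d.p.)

0.130

Transitions are A↔G and C↔T; transversions are all other mismatches.
Transitions: 3. Transversions: 23.
R = 3/23 = 0.130434… ≈ 0.130 (to 3 d.p.).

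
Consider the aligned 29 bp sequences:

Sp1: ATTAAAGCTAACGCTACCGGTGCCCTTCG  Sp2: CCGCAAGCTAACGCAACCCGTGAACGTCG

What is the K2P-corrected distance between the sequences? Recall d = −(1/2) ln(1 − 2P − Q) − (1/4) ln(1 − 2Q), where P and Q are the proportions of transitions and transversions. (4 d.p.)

0.4120

Of 29 sites, 1 differences are transitions and 8 are transversions, so P = 1/29 ≈ 0.034483 and Q = 8/29 ≈ 0.275862.
Under the Kimura two-parameter model, d = −½ ln(1 − 2P − Q) − ¼ ln(1 − 2Q).
1 − 2P − Q = 0.655172, giving −½ ln(0.655172) = 0.211429.
1 − 2Q = 0.448276, giving −¼ ln(0.448276) = 0.200587.
d = 0.211429 + 0.200587 = 0.412016.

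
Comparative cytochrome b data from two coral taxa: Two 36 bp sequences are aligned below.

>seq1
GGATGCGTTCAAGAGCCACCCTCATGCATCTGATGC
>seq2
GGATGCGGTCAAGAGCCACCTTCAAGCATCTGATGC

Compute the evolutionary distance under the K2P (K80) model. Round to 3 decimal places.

0.088

Of 36 sites, 1 differences are transitions and 2 are transversions, so P = 1/36 ≈ 0.027778 and Q = 2/36 ≈ 0.055556.
Under the Kimura two-parameter model, d = −½ ln(1 − 2P − Q) − ¼ ln(1 − 2Q).
1 − 2P − Q = 0.888888, giving −½ ln(0.888888) = 0.058892.
1 − 2Q = 0.888888, giving −¼ ln(0.888888) = 0.029446.
d = 0.058892 + 0.029446 = 0.088338.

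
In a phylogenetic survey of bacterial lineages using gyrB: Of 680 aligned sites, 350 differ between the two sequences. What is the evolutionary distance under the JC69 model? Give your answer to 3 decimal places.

p = 350/680 ≈ 0.514706.
d = −(3/4) ln(1 − 4p/3) = −0.75 ln(1 − 0.686275) = −0.75 ln(0.313725)
  = −0.75 × (-1.159238) = 0.869429 substitutions/site.

0.869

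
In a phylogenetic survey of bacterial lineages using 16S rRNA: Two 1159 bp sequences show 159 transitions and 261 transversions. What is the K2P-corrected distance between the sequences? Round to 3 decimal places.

0.496

P = 159/1159 ≈ 0.137187 and Q = 261/1159 ≈ 0.225194.
Under the Kimura two-parameter model, d = −½ ln(1 − 2P − Q) − ¼ ln(1 − 2Q).
1 − 2P − Q = 0.500432, giving −½ ln(0.500432) = 0.346142.
1 − 2Q = 0.549612, giving −¼ ln(0.549612) = 0.149636.
d = 0.346142 + 0.149636 = 0.495778.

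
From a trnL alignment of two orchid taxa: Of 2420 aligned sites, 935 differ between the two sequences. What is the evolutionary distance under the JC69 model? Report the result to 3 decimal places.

0.543

p = 935/2420 ≈ 0.386364.
d = −(3/4) ln(1 − 4p/3) = −0.75 ln(1 − 0.515152) = −0.75 ln(0.484848)
  = −0.75 × (-0.723920) = 0.542940 substitutions/site.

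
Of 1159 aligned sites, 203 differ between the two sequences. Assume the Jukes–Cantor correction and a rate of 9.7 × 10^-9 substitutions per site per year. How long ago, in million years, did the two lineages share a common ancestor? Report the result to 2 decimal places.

p = 203/1159 ≈ 0.175151.
d = −(3/4) ln(1 − 4p/3) = −0.75 ln(1 − 0.233535) = −0.75 ln(0.766465)
  = −0.75 × (-0.265966) = 0.199475 substitutions/site.
Under a molecular clock d = 2μt, so t = d/(2μ) = 0.199475 / (2 × 9.7 × 10^-9) = 10.28 million years.

10.28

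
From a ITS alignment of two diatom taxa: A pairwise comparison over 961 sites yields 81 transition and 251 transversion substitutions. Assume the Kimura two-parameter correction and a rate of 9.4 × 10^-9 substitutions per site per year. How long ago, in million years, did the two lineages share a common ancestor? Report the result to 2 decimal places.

24.76

P = 81/961 ≈ 0.084287 and Q = 251/961 ≈ 0.261186.
Under the Kimura two-parameter model, d = −½ ln(1 − 2P − Q) − ¼ ln(1 − 2Q).
1 − 2P − Q = 0.57024, giving −½ ln(0.57024) = 0.280849.
1 − 2Q = 0.477628, giving −¼ ln(0.477628) = 0.184731.
d = 0.280849 + 0.184731 = 0.465580.
Under a molecular clock d = 2μt, so t = d/(2μ) = 0.465580 / (2 × 9.4 × 10^-9) = 24.76 million years.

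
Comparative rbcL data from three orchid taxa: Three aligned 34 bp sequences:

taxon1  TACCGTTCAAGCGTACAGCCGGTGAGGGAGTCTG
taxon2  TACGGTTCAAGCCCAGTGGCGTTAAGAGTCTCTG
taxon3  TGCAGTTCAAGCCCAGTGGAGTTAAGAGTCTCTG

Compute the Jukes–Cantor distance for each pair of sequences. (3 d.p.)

d(taxon1,taxon2) = 0.423, d(taxon1,taxon3) = 0.535, d(taxon2,taxon3) = 0.094

taxon1–taxon2: 11/34 sites differ → p ≈ 0.323529, d = −0.75 ln(1 − 0.431372) = 0.423397 ≈ 0.423.
taxon1–taxon3: 13/34 sites differ → p ≈ 0.382353, d = −0.75 ln(1 − 0.509804) = 0.534712 ≈ 0.535.
taxon2–taxon3: 3/34 sites differ → p ≈ 0.088235, d = −0.75 ln(1 − 0.117647) = 0.093872 ≈ 0.094.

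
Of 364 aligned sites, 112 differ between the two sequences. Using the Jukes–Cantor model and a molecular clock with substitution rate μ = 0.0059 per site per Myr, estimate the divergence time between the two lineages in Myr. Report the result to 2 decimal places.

p = 112/364 ≈ 0.307692.
d = −(3/4) ln(1 − 4p/3) = −0.75 ln(1 − 0.410256) = −0.75 ln(0.589744)
  = −0.75 × (-0.528067) = 0.396050 substitutions/site.
Under a molecular clock d = 2μt, so t = d/(2μ) = 0.396050 / (2 × 0.0059) = 33.56 Myr.

33.56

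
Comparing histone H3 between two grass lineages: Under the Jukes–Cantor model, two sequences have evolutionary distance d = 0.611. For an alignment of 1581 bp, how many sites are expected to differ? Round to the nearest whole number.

Invert JC69: p = (3/4)(1 − e^(−4d/3)) = 0.75 × (1 − e^(-0.814667)) = 0.75 × (1 − 0.442787) = 0.417910.
Expected differing sites = pL ≈ 0.417910 × 1581 = 660.71571 ≈ 661.

661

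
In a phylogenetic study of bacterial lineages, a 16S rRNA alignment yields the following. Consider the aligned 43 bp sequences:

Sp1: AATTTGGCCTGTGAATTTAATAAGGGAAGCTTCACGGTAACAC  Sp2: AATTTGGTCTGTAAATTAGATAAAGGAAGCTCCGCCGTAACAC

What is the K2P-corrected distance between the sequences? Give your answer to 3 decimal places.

0.221

Of 43 sites, 6 differences are transitions and 2 are transversions, so P = 6/43 ≈ 0.139535 and Q = 2/43 ≈ 0.046512.
Under the Kimura two-parameter model, d = −½ ln(1 − 2P − Q) − ¼ ln(1 − 2Q).
1 − 2P − Q = 0.674418, giving −½ ln(0.674418) = 0.196953.
1 − 2Q = 0.906976, giving −¼ ln(0.906976) = 0.024410.
d = 0.196953 + 0.024410 = 0.221363.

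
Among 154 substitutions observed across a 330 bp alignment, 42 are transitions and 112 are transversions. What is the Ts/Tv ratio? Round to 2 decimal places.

0.38

R = 42/112 = 0.375 ≈ 0.38 (to 2 d.p.).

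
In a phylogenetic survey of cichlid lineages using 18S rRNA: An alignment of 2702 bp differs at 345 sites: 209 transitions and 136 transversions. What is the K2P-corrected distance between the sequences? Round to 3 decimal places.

0.141

P = 209/2702 ≈ 0.07735 and Q = 136/2702 ≈ 0.050333.
Under the Kimura two-parameter model, d = −½ ln(1 − 2P − Q) − ¼ ln(1 − 2Q).
1 − 2P − Q = 0.794967, giving −½ ln(0.794967) = 0.114727.
1 − 2Q = 0.899334, giving −¼ ln(0.899334) = 0.026525.
d = 0.114727 + 0.026525 = 0.141252.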